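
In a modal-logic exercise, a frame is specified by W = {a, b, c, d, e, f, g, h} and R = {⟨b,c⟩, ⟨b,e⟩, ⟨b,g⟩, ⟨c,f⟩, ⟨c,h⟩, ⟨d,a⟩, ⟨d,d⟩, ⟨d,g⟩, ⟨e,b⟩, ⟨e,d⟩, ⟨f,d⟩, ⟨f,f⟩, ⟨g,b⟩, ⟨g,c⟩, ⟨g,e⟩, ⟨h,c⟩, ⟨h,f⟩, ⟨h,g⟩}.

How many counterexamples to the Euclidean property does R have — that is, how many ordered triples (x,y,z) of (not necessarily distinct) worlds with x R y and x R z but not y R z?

31

Enumerating: (b,c,c), (b,c,e), (b,c,g), (b,e,c), (b,e,e), (b,e,g), (b,g,g), (c,f,h), (c,h,h), (d,a,a), (d,a,d), (d,a,g), … and 19 more.
Total: 31.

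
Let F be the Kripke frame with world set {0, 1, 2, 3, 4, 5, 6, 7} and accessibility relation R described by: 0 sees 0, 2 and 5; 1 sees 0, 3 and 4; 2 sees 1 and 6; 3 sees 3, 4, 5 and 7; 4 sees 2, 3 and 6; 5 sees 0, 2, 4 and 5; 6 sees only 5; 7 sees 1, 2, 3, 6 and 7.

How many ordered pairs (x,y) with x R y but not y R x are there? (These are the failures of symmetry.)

Enumerating: (0,2), (1,0), (1,3), (1,4), (2,1), (2,6), (3,5), (4,2), (4,6), (5,2), (5,4), (6,5), (7,1), (7,2), (7,6).

15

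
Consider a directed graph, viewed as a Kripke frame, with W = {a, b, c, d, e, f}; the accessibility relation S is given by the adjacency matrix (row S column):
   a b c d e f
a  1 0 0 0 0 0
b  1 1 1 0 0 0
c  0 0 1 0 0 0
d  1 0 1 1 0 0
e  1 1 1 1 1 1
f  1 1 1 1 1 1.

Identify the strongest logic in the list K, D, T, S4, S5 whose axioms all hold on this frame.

Serial (axiom D): yes — every world has a successor (e.g. a S a).
Reflexive (axiom T): yes — every world is S-related to itself.
Transitive (axiom 4): yes — every two-step S-path is closed by a direct edge.
Euclidean (axiom 5): no — b S a and b S c, but not a S c.
So F validates K, D, T, S4; S5 would additionally require S to be Euclidean. The strongest is S4.

S4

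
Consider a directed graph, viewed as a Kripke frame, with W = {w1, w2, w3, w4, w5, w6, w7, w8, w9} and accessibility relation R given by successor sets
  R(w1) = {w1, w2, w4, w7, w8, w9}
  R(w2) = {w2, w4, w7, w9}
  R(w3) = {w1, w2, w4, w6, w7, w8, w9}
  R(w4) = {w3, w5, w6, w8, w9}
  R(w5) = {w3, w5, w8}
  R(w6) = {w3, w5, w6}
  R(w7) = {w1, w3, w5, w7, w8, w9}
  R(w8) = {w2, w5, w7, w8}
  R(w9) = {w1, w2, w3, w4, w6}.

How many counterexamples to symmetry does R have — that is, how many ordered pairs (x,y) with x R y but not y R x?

Enumerating: (w1,w2), (w1,w4), (w1,w8), (w2,w4), (w2,w7), (w3,w1), (w3,w2), (w3,w8), (w4,w5), (w4,w6), (w4,w8), (w5,w3), (w6,w5), (w7,w5), (w7,w9), (w8,w2), (w9,w6).

17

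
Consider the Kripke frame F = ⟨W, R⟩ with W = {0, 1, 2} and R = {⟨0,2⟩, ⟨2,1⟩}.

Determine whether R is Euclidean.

No

Euclidean: no — 0 R 2 and 0 R 2, but not 2 R 2.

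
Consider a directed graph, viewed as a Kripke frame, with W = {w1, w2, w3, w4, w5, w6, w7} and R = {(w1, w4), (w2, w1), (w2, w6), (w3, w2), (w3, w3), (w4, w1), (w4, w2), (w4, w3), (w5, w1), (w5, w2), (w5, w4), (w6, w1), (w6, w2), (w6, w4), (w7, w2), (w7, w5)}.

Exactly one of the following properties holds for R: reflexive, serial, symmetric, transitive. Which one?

Reflexive: no — w1 is not related to itself.
Serial: yes — every world has a successor (e.g. w1 R w4).
Symmetric: no — w2 R w1 but not w1 R w2.
Transitive: no — w1 R w4 and w4 R w2, but not w1 R w2.
Only serial holds.

serial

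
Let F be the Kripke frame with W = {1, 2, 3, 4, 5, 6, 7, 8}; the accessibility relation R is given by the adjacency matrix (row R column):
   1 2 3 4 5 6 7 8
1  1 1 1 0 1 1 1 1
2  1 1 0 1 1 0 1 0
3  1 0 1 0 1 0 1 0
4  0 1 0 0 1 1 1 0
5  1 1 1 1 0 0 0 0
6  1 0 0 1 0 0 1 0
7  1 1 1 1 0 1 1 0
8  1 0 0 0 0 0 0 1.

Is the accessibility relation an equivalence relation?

Reflexive: no — 4 is not related to itself.
Symmetric: yes — every pair in R has its reverse in R.
Transitive: no — 1 R 2 and 2 R 4, but not 1 R 4.
So R is not an equivalence relation.

No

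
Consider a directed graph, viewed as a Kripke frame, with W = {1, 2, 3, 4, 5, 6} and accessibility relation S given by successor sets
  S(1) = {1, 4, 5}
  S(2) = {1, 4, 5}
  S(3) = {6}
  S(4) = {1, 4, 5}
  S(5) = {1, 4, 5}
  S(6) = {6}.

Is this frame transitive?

Yes

Transitive: yes — every two-step S-path is closed by a direct edge.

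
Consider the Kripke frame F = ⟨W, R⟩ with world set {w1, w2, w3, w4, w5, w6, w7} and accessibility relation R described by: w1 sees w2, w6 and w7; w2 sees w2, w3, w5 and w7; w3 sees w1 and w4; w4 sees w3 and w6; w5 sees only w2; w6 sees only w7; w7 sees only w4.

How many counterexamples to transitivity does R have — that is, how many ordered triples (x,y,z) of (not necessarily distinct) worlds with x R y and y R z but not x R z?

20

Enumerating: (w1,w2,w3), (w1,w2,w5), (w1,w7,w4), (w2,w3,w1), (w2,w3,w4), (w2,w7,w4), (w3,w1,w2), (w3,w1,w6), (w3,w1,w7), (w3,w4,w3), (w3,w4,w6), (w4,w3,w1), … and 8 more.
Total: 20.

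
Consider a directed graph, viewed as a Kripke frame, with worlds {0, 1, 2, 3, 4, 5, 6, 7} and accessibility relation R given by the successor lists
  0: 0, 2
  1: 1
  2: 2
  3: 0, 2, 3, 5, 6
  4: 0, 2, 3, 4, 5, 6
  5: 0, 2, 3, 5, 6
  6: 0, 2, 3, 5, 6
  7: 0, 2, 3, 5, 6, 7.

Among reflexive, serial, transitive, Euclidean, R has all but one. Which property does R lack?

Euclidean

Reflexive: yes — every world is R-related to itself.
Serial: yes — every world has a successor (e.g. 0 R 0).
Transitive: yes — every two-step R-path is closed by a direct edge.
Euclidean: no — 3 R 0 and 3 R 5, but not 0 R 5.
Only Euclidean fails.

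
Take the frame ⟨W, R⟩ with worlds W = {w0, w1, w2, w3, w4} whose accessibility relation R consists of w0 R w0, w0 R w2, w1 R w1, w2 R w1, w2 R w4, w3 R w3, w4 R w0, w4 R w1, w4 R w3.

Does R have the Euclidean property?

Euclidean: no — w2 R w1 and w2 R w4, but not w1 R w4.

No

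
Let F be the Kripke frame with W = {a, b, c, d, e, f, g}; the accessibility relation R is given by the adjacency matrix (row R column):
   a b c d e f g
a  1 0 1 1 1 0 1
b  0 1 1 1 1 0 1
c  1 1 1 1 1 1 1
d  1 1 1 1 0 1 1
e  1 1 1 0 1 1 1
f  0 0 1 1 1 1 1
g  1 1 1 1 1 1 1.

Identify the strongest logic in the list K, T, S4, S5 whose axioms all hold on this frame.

Reflexive (axiom T): yes — every world is R-related to itself.
Transitive (axiom 4): no — a R c and c R b, but not a R b.
Euclidean (axiom 5): no — a R d and a R e, but not d R e.
So F validates K, T; S4 would additionally require R to be transitive. The strongest is T.

T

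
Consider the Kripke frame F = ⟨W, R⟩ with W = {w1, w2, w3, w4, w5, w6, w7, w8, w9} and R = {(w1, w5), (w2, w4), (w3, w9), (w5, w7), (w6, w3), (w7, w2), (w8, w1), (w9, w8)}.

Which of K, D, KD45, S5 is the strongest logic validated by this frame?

K

Serial (axiom D): no — w4 has no R-successor.
Euclidean (axiom 5): no — w1 R w5 and w1 R w5, but not w5 R w5.
Transitive (axiom 4): no — w1 R w5 and w5 R w7, but not w1 R w7.
Reflexive (axiom T): no — w1 is not related to itself.
So F validates K; D would additionally require R to be serial. The strongest is K.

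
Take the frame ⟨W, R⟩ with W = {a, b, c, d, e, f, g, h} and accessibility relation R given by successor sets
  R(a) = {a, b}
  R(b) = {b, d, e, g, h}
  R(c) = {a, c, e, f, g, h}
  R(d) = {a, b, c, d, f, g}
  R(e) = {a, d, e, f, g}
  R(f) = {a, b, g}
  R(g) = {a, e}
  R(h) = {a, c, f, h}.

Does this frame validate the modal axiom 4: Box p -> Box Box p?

The schema 4 characterises exactly the transitive frames.
Transitive: no — a R b and b R d, but not a R d.

No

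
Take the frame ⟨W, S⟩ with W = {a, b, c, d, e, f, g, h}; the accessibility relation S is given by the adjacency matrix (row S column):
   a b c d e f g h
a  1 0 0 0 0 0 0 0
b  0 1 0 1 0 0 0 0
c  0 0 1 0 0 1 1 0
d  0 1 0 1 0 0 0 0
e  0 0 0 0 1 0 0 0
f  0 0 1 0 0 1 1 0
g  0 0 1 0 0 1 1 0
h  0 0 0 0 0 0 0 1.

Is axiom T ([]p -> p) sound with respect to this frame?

Yes

By correspondence theory, T is valid on a frame iff S is reflexive.
Reflexive: yes — every world is S-related to itself.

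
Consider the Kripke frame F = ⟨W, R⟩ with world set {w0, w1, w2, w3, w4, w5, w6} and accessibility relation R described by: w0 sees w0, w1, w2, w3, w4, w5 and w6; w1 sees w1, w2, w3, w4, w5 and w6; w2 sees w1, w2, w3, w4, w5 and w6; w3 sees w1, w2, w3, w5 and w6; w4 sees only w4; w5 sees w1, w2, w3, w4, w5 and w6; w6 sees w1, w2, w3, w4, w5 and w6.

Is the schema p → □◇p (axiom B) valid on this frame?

No

Axiom B corresponds to the accessibility relation being symmetric.
Symmetric: no — w0 R w1 but not w1 R w0.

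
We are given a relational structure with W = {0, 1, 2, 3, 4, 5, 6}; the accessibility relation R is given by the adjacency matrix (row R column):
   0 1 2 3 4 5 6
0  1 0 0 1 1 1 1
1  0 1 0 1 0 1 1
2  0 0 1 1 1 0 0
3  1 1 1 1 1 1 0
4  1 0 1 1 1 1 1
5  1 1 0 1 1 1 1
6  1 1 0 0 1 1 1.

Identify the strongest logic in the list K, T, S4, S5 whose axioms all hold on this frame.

T

Reflexive (axiom T): yes — every world is R-related to itself.
Transitive (axiom 4): no — 0 R 3 and 3 R 1, but not 0 R 1.
Euclidean (axiom 5): no — 0 R 3 and 0 R 6, but not 3 R 6.
So F validates K, T; S4 would additionally require R to be transitive. The strongest is T.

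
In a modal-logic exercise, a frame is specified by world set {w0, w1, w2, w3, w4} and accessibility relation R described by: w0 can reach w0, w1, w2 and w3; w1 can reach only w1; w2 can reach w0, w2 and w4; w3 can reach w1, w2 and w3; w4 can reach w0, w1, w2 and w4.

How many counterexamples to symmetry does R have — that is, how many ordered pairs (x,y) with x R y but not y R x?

Enumerating: (w0,w1), (w0,w3), (w3,w1), (w3,w2), (w4,w0), (w4,w1).

6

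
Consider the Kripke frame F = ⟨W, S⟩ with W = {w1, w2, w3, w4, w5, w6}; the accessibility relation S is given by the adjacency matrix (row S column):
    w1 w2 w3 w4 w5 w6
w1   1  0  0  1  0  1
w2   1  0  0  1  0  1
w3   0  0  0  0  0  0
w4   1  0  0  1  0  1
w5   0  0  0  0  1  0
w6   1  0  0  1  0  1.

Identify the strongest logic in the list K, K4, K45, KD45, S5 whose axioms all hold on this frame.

K45

Transitive (axiom 4): yes — every two-step S-path is closed by a direct edge.
Euclidean (axiom 5): yes — any two successors of a common world are S-related.
Serial (axiom D): no — w3 has no S-successor.
Reflexive (axiom T): no — w2 is not related to itself.
So F validates K, K4, K45; KD45 would additionally require S to be serial. The strongest is K45.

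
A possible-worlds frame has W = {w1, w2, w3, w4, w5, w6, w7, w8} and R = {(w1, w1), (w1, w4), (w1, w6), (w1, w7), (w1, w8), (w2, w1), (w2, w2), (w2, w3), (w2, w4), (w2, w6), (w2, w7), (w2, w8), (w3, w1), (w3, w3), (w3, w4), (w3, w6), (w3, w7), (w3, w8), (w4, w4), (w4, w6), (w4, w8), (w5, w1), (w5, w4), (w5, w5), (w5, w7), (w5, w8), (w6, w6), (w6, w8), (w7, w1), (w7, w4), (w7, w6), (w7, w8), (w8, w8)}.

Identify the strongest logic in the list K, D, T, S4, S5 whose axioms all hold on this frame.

D

Serial (axiom D): yes — every world has a successor (e.g. w1 R w1).
Reflexive (axiom T): no — w7 is not related to itself.
Transitive (axiom 4): no — w5 R w1 and w1 R w6, but not w5 R w6.
Euclidean (axiom 5): no — w1 R w4 and w1 R w7, but not w4 R w7.
So F validates K, D; T would additionally require R to be reflexive. The strongest is D.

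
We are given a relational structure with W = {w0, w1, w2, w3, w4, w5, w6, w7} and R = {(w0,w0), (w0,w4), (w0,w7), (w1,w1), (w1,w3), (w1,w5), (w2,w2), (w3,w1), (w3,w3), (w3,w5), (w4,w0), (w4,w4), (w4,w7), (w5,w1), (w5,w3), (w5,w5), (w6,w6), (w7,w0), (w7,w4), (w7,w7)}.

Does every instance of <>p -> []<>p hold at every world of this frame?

The schema 5 characterises exactly the Euclidean frames.
Euclidean: yes — any two successors of a common world are R-related.

Yes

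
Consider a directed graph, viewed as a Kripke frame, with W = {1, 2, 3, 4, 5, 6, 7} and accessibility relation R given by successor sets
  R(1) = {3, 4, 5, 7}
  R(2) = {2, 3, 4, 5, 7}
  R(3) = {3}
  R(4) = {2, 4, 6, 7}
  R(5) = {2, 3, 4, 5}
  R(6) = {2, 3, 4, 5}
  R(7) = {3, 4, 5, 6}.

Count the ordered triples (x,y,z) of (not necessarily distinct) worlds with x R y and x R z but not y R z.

38

Enumerating: (1,3,4), (1,3,5), (1,3,7), (1,4,3), (1,4,5), (1,5,7), (1,7,7), (2,3,2), (2,3,4), (2,3,5), (2,3,7), (2,4,3), … and 26 more.
Total: 38.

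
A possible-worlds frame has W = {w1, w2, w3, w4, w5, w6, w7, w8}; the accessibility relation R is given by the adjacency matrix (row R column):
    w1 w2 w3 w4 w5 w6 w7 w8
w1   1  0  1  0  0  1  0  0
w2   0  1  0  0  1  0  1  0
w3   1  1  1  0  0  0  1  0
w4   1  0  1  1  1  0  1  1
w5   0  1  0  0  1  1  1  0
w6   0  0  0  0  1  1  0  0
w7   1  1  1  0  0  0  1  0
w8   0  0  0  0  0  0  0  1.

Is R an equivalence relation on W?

Reflexive: yes — every world is R-related to itself.
Symmetric: no — w1 R w6 but not w6 R w1.
Transitive: no — w1 R w3 and w3 R w2, but not w1 R w2.
So R is not an equivalence relation.

No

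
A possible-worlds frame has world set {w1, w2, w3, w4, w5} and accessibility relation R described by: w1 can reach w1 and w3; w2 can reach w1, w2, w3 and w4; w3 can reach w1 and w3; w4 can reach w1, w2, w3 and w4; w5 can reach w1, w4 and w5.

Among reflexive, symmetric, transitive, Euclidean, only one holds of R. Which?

reflexive

Reflexive: yes — every world is R-related to itself.
Symmetric: no — w2 R w1 but not w1 R w2.
Transitive: no — w5 R w1 and w1 R w3, but not w5 R w3.
Euclidean: no — w2 R w1 and w2 R w4, but not w1 R w4.
Only reflexive holds.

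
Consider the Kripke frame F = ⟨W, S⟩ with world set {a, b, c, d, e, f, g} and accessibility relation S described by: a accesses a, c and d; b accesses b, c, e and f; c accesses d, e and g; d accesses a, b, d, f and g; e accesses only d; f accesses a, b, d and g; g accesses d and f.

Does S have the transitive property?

Transitive: no — a S c and c S e, but not a S e.

No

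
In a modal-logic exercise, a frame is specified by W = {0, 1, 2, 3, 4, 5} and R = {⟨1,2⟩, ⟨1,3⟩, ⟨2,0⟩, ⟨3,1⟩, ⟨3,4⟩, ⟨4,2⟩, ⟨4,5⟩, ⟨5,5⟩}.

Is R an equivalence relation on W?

Reflexive: no — 0 is not related to itself.
Symmetric: no — 1 R 2 but not 2 R 1.
Transitive: no — 1 R 2 and 2 R 0, but not 1 R 0.
So R is not an equivalence relation.

No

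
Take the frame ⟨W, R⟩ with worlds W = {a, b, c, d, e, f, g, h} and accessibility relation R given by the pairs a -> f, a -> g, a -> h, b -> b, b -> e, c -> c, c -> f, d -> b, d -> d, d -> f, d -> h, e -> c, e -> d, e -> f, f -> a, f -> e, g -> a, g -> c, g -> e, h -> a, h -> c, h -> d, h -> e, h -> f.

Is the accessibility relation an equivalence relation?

No

Reflexive: no — a is not related to itself.
Symmetric: no — b R e but not e R b.
Transitive: no — a R f and f R e, but not a R e.
So R is not an equivalence relation.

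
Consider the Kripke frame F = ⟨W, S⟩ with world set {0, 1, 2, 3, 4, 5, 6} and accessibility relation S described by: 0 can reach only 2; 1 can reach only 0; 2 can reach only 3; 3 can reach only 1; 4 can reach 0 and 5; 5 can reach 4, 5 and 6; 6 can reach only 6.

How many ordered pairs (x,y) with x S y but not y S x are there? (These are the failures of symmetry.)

6

Enumerating: (0,2), (1,0), (2,3), (3,1), (4,0), (5,6).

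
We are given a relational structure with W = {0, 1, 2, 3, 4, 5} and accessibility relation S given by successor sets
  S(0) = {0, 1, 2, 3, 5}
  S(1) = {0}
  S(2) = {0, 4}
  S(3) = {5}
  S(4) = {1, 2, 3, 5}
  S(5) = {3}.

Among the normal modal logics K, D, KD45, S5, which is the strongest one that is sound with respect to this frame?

D

Serial (axiom D): yes — every world has a successor (e.g. 0 S 0).
Euclidean (axiom 5): no — 0 S 1 and 0 S 2, but not 1 S 2.
Transitive (axiom 4): no — 0 S 2 and 2 S 4, but not 0 S 4.
Reflexive (axiom T): no — 1 is not related to itself.
So F validates K, D; KD45 would additionally require S to be Euclidean and transitive. The strongest is D.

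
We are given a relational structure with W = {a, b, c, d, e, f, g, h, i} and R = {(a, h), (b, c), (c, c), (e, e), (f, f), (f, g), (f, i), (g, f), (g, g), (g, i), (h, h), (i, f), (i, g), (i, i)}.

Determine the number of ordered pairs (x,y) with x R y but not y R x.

2

Enumerating: (a,h), (b,c).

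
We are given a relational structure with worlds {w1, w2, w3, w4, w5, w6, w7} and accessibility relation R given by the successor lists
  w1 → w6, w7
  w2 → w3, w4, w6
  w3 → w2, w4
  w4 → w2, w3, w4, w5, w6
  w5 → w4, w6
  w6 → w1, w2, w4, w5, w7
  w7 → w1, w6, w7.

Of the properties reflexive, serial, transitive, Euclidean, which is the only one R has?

Reflexive: no — w1 is not related to itself.
Serial: yes — every world has a successor (e.g. w1 R w6).
Transitive: no — w1 R w6 and w6 R w2, but not w1 R w2.
Euclidean: no — w2 R w3 and w2 R w6, but not w3 R w6.
Only serial holds.

serial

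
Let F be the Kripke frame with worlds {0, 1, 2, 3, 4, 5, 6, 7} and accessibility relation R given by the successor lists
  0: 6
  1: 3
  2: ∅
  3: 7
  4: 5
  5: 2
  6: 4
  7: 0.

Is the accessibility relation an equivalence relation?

No

Reflexive: no — 0 is not related to itself.
Symmetric: no — 0 R 6 but not 6 R 0.
Transitive: no — 0 R 6 and 6 R 4, but not 0 R 4.
So R is not an equivalence relation.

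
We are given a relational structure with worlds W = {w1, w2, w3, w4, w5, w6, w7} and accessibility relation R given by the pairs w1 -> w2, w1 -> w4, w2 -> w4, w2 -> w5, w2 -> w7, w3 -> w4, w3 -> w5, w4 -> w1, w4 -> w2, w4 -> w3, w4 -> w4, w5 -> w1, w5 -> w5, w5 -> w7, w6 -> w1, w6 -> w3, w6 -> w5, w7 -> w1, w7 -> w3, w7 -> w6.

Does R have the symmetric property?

No

Symmetric: no — w1 R w2 but not w2 R w1.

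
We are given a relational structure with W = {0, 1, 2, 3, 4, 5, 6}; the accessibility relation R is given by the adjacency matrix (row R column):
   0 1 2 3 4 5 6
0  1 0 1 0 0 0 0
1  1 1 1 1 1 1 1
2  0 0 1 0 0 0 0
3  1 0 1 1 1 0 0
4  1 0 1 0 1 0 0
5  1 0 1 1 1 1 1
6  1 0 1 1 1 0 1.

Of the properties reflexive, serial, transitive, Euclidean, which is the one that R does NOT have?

Euclidean

Reflexive: yes — every world is R-related to itself.
Serial: yes — every world has a successor (e.g. 0 R 0).
Transitive: yes — every two-step R-path is closed by a direct edge.
Euclidean: no — 1 R 0 and 1 R 3, but not 0 R 3.
Only Euclidean fails.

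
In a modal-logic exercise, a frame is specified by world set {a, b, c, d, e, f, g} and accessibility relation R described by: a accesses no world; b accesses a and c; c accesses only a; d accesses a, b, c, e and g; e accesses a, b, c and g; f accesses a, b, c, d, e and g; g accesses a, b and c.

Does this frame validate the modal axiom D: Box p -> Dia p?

The schema D characterises exactly the serial frames.
Serial: no — a has no R-successor.

No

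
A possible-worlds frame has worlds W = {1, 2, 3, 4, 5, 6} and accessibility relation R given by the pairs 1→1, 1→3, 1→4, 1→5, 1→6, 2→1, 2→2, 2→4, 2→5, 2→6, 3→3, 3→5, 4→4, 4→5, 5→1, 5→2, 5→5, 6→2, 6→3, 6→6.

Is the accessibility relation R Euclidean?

No

Euclidean: no — 1 R 3 and 1 R 4, but not 3 R 4.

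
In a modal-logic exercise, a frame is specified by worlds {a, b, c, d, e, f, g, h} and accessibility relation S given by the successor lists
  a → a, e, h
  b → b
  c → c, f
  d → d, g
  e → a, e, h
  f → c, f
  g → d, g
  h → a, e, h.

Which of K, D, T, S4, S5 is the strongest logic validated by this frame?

S5

Serial (axiom D): yes — every world has a successor (e.g. a S a).
Reflexive (axiom T): yes — every world is S-related to itself.
Transitive (axiom 4): yes — every two-step S-path is closed by a direct edge.
Euclidean (axiom 5): yes — any two successors of a common world are S-related.
So F validates K, D, T, S4, S5. The strongest is S5.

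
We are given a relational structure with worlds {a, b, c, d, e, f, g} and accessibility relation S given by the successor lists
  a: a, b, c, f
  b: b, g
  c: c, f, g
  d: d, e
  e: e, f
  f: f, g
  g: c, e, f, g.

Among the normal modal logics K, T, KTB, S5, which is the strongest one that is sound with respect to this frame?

T

Reflexive (axiom T): yes — every world is S-related to itself.
Symmetric (axiom B): no — a S b but not b S a.
Euclidean (axiom 5): no — a S b and a S c, but not b S c.
So F validates K, T; KTB would additionally require S to be symmetric. The strongest is T.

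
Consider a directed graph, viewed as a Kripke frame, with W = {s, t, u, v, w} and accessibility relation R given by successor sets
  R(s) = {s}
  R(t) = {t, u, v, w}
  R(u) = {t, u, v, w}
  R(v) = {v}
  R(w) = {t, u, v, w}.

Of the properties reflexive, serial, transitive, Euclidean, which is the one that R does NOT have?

Euclidean

Reflexive: yes — every world is R-related to itself.
Serial: yes — every world has a successor (e.g. s R s).
Transitive: yes — every two-step R-path is closed by a direct edge.
Euclidean: no — t R v and t R u, but not v R u.
Only Euclidean fails.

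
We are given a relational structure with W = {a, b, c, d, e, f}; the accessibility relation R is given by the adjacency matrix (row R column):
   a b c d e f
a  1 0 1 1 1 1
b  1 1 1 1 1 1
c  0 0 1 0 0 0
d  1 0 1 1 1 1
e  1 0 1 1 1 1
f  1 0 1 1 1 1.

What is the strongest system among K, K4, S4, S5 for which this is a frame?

S4

Transitive (axiom 4): yes — every two-step R-path is closed by a direct edge.
Reflexive (axiom T): yes — every world is R-related to itself.
Euclidean (axiom 5): no — a R c and a R d, but not c R d.
So F validates K, K4, S4; S5 would additionally require R to be Euclidean. The strongest is S4.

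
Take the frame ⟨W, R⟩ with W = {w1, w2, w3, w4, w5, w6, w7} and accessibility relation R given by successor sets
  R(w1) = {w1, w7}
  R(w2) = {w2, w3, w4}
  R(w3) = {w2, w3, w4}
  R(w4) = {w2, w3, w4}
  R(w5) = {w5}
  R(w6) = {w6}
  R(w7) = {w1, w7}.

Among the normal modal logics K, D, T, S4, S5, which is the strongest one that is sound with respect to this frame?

Serial (axiom D): yes — every world has a successor (e.g. w1 R w1).
Reflexive (axiom T): yes — every world is R-related to itself.
Transitive (axiom 4): yes — every two-step R-path is closed by a direct edge.
Euclidean (axiom 5): yes — any two successors of a common world are R-related.
So F validates K, D, T, S4, S5. The strongest is S5.

S5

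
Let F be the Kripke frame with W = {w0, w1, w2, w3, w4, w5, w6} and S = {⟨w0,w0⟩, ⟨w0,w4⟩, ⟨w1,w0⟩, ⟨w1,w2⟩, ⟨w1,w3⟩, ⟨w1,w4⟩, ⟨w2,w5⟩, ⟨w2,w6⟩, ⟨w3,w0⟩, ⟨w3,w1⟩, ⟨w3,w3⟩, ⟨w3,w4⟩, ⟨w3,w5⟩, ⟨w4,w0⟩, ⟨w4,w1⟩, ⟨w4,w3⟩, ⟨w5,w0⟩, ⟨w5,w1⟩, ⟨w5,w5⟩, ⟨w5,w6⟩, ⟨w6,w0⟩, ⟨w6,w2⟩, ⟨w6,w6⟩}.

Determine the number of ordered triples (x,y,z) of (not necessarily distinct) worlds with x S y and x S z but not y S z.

35

Enumerating: (w0,w4,w4), (w1,w0,w2), (w1,w0,w3), (w1,w2,w0), (w1,w2,w2), (w1,w2,w3), (w1,w2,w4), (w1,w3,w2), (w1,w4,w2), (w1,w4,w4), (w2,w6,w5), (w3,w0,w1), … and 23 more.
Total: 35.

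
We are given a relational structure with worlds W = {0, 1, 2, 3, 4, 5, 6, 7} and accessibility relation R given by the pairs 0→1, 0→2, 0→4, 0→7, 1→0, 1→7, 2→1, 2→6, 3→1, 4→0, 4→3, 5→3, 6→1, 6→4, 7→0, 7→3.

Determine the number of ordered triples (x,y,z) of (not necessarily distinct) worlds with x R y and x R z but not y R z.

33

Enumerating: (0,1,1), (0,1,2), (0,1,4), (0,2,2), (0,2,4), (0,2,7), (0,4,1), (0,4,2), (0,4,4), (0,4,7), (0,7,1), (0,7,2), … and 21 more.
Total: 33.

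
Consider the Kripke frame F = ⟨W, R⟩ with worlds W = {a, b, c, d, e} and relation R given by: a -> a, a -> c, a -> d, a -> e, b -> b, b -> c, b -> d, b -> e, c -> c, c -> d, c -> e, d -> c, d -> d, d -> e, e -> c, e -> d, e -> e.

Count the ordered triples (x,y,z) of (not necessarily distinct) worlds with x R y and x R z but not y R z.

Enumerating: (a,c,a), (a,d,a), (a,e,a), (b,c,b), (b,d,b), (b,e,b).

6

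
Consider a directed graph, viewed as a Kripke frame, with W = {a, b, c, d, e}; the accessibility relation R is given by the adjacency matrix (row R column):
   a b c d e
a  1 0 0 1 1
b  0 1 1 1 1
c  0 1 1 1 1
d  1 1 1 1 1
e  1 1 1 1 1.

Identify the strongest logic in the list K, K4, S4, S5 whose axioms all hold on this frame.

Transitive (axiom 4): no — a R d and d R b, but not a R b.
Reflexive (axiom T): yes — every world is R-related to itself.
Euclidean (axiom 5): no — d R a and d R b, but not a R b.
So F validates K; K4 would additionally require R to be transitive. The strongest is K.

K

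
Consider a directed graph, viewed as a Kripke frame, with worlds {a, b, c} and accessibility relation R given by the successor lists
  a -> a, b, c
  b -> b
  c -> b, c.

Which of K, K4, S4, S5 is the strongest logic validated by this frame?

Transitive (axiom 4): yes — every two-step R-path is closed by a direct edge.
Reflexive (axiom T): yes — every world is R-related to itself.
Euclidean (axiom 5): no — a R b and a R c, but not b R c.
So F validates K, K4, S4; S5 would additionally require R to be Euclidean. The strongest is S4.

S4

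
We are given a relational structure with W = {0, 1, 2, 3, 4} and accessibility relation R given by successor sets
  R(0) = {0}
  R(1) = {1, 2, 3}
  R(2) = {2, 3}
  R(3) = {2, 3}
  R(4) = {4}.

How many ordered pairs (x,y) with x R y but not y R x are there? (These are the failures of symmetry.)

2

Enumerating: (1,2), (1,3).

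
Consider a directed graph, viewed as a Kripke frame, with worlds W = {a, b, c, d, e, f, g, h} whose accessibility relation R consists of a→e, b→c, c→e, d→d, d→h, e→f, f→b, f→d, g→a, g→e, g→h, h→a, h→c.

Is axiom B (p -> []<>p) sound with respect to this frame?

No

Axiom B corresponds to the accessibility relation being symmetric.
Symmetric: no — a R e but not e R a.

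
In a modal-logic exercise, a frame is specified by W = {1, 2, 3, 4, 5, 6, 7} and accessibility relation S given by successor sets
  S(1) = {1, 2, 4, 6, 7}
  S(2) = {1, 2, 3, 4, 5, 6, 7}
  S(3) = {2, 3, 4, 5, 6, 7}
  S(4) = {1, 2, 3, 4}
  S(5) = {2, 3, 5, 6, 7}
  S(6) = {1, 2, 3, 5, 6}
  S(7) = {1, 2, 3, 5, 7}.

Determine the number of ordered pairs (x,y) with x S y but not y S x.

0

S is symmetric; there are no such tuples.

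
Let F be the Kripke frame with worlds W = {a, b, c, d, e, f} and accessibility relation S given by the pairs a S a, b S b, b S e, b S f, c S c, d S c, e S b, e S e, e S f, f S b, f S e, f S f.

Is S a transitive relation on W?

Transitive: yes — every two-step S-path is closed by a direct edge.

Yes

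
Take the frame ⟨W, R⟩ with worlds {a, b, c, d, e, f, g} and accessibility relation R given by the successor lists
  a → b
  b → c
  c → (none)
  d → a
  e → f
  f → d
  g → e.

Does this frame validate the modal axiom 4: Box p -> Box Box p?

No

The schema 4 characterises exactly the transitive frames.
Transitive: no — a R b and b R c, but not a R c.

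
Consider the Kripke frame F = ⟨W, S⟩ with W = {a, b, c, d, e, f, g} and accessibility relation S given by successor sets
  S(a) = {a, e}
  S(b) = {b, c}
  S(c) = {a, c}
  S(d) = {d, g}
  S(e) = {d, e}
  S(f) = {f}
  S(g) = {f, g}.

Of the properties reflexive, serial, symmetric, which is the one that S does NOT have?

symmetric

Reflexive: yes — every world is S-related to itself.
Serial: yes — every world has a successor (e.g. a S a).
Symmetric: no — a S e but not e S a.
Only symmetric fails.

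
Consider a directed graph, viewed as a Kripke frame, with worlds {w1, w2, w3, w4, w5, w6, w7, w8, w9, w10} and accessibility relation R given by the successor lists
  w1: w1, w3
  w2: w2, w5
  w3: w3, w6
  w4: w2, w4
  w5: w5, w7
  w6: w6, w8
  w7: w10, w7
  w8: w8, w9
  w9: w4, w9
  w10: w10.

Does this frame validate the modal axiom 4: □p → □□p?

By correspondence theory, 4 is valid on a frame iff R is transitive.
Transitive: no — w1 R w3 and w3 R w6, but not w1 R w6.

No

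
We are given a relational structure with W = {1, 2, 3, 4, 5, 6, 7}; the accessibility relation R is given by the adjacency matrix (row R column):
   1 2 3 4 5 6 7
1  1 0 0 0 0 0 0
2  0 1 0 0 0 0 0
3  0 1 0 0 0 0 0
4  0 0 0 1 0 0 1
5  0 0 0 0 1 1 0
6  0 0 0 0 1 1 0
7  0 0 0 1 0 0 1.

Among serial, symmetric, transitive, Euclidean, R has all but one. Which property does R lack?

symmetric

Serial: yes — every world has a successor (e.g. 1 R 1).
Symmetric: no — 3 R 2 but not 2 R 3.
Transitive: yes — every two-step R-path is closed by a direct edge.
Euclidean: yes — any two successors of a common world are R-related.
Only symmetric fails.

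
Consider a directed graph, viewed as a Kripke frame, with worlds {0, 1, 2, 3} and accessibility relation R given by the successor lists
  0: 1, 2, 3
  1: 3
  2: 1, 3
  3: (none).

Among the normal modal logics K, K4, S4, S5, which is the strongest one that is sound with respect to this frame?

Transitive (axiom 4): yes — every two-step R-path is closed by a direct edge.
Reflexive (axiom T): no — 0 is not related to itself.
Euclidean (axiom 5): no — 0 R 1 and 0 R 2, but not 1 R 2.
So F validates K, K4; S4 would additionally require R to be reflexive. The strongest is K4.

K4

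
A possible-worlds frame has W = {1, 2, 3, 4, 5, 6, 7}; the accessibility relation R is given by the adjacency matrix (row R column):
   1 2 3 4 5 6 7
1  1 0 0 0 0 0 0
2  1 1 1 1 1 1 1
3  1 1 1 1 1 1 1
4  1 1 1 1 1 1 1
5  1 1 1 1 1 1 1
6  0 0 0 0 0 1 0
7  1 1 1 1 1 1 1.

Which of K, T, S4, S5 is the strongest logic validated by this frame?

S4

Reflexive (axiom T): yes — every world is R-related to itself.
Transitive (axiom 4): yes — every two-step R-path is closed by a direct edge.
Euclidean (axiom 5): no — 2 R 1 and 2 R 3, but not 1 R 3.
So F validates K, T, S4; S5 would additionally require R to be Euclidean. The strongest is S4.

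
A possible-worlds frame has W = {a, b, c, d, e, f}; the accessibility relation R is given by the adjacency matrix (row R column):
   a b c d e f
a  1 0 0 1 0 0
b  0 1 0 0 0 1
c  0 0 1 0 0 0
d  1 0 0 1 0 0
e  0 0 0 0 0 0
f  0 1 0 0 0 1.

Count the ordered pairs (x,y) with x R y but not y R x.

0

R is symmetric; there are no such tuples.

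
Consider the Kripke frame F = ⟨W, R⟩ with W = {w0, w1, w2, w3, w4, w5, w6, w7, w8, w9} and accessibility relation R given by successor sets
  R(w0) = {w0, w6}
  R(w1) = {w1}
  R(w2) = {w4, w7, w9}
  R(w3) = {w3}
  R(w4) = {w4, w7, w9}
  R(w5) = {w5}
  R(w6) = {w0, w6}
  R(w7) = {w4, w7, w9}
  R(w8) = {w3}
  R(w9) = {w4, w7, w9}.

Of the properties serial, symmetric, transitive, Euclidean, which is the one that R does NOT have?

symmetric

Serial: yes — every world has a successor (e.g. w0 R w0).
Symmetric: no — w2 R w4 but not w4 R w2.
Transitive: yes — every two-step R-path is closed by a direct edge.
Euclidean: yes — any two successors of a common world are R-related.
Only symmetric fails.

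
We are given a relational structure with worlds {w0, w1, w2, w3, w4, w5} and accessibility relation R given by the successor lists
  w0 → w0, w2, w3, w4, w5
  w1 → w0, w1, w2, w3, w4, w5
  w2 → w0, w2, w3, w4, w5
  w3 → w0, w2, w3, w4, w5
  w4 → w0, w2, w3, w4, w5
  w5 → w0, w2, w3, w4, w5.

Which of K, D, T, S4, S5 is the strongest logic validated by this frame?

S4

Serial (axiom D): yes — every world has a successor (e.g. w0 R w0).
Reflexive (axiom T): yes — every world is R-related to itself.
Transitive (axiom 4): yes — every two-step R-path is closed by a direct edge.
Euclidean (axiom 5): no — w1 R w0 and w1 R w1, but not w0 R w1.
So F validates K, D, T, S4; S5 would additionally require R to be Euclidean. The strongest is S4.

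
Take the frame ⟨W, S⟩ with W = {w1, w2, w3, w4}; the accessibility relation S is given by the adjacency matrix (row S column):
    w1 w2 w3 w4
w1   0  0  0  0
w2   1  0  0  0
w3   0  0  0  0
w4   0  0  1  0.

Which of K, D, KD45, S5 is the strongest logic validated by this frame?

Serial (axiom D): no — w1 has no S-successor.
Euclidean (axiom 5): no — w2 S w1 and w2 S w1, but not w1 S w1.
Transitive (axiom 4): yes — every two-step S-path is closed by a direct edge.
Reflexive (axiom T): no — w1 is not related to itself.
So F validates K; D would additionally require S to be serial. The strongest is K.

K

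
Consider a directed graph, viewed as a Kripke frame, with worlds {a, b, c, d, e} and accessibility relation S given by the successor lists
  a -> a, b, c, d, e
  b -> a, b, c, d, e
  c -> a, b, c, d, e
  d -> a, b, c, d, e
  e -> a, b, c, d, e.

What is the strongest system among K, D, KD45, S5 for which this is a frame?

Serial (axiom D): yes — every world has a successor (e.g. a S a).
Euclidean (axiom 5): yes — any two successors of a common world are S-related.
Transitive (axiom 4): yes — every two-step S-path is closed by a direct edge.
Reflexive (axiom T): yes — every world is S-related to itself.
So F validates K, D, KD45, S5. The strongest is S5.

S5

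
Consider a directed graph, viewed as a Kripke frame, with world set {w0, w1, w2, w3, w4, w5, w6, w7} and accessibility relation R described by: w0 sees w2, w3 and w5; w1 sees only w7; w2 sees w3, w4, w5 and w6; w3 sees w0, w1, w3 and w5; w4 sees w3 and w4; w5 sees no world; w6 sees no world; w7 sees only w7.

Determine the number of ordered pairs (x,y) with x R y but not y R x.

Enumerating: (w0,w2), (w0,w5), (w1,w7), (w2,w3), (w2,w4), (w2,w5), (w2,w6), (w3,w1), (w3,w5), (w4,w3).

10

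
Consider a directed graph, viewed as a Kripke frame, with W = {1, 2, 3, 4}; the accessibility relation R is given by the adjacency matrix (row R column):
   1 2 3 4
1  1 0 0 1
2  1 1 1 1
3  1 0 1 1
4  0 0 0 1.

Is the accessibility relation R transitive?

Transitive: yes — every two-step R-path is closed by a direct edge.

Yes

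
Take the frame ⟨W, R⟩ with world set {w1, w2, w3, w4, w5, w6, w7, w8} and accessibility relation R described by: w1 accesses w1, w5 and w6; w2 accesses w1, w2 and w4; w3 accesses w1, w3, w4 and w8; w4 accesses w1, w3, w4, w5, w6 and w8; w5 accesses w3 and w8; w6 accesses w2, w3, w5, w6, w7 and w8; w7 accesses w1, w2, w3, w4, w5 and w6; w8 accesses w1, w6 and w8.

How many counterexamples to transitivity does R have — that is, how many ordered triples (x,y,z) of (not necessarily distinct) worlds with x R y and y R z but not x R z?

Enumerating: (w1,w5,w3), (w1,w5,w8), (w1,w6,w2), (w1,w6,w3), (w1,w6,w7), (w1,w6,w8), (w2,w1,w5), (w2,w1,w6), (w2,w4,w3), (w2,w4,w5), (w2,w4,w6), (w2,w4,w8), … and 28 more.
Total: 40.

40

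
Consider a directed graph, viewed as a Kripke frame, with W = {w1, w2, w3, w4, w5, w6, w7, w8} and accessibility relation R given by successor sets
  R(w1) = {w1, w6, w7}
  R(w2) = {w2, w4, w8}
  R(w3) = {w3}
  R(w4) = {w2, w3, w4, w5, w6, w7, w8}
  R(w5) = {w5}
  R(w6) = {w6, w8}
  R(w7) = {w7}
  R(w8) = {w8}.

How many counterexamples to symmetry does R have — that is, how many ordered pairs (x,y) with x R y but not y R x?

Enumerating: (w1,w6), (w1,w7), (w2,w8), (w4,w3), (w4,w5), (w4,w6), (w4,w7), (w4,w8), (w6,w8).

9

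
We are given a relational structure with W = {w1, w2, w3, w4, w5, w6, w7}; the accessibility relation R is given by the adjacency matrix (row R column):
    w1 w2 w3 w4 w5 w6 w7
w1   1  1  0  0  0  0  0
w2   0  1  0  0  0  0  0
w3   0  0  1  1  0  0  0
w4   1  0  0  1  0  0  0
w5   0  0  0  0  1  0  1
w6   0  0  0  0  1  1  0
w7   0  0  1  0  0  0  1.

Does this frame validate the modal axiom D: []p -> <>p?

Yes

By correspondence theory, D is valid on a frame iff R is serial.
Serial: yes — every world has a successor (e.g. w1 R w1).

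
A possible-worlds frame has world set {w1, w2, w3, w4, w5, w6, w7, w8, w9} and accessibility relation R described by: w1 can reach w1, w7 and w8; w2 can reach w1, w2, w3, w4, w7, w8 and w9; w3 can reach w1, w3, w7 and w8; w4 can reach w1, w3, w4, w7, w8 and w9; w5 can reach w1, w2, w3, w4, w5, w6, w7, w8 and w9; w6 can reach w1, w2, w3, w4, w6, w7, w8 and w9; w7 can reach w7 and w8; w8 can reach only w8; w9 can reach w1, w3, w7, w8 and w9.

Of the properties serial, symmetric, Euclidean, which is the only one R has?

Serial: yes — every world has a successor (e.g. w1 R w1).
Symmetric: no — w1 R w7 but not w7 R w1.
Euclidean: no — w1 R w8 and w1 R w7, but not w8 R w7.
Only serial holds.

serial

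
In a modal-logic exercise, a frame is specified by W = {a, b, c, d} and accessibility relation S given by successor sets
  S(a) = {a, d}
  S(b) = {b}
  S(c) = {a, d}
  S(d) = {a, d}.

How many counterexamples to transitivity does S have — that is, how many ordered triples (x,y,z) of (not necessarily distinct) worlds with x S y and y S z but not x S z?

S is transitive; there are no such tuples.

0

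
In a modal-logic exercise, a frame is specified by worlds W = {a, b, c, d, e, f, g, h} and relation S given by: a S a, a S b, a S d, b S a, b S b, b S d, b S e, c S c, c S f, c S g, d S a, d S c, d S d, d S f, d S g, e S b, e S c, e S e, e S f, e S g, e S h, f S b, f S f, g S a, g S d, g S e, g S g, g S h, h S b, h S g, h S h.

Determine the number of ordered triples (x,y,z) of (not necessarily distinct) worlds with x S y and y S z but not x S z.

Enumerating: (a,b,e), (a,d,c), (a,d,f), (a,d,g), (b,d,c), (b,d,f), (b,d,g), (b,e,c), (b,e,f), (b,e,g), (b,e,h), (c,f,b), … and 28 more.
Total: 40.

40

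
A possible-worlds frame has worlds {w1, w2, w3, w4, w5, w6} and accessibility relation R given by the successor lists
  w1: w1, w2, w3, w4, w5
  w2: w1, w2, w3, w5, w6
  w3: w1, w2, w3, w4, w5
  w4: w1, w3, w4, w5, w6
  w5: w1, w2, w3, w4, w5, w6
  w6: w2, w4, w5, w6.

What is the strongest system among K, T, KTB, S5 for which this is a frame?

Reflexive (axiom T): yes — every world is R-related to itself.
Symmetric (axiom B): yes — every pair in R has its reverse in R.
Euclidean (axiom 5): no — w1 R w2 and w1 R w4, but not w2 R w4.
So F validates K, T, KTB; S5 would additionally require R to be Euclidean. The strongest is KTB.

KTB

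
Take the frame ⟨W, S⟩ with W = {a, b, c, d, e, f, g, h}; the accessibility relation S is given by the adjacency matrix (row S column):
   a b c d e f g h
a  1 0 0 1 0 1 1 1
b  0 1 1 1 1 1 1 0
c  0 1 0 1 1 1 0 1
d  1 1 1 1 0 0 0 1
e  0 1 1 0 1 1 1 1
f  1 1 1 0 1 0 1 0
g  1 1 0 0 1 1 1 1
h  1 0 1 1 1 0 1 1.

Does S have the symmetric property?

Yes

Symmetric: yes — every pair in S has its reverse in S.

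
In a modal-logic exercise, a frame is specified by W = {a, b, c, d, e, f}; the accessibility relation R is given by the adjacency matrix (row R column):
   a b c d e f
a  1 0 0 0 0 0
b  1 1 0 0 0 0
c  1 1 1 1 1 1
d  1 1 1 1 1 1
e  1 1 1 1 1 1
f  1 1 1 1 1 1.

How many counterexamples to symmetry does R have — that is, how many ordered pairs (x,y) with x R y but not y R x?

Enumerating: (b,a), (c,a), (c,b), (d,a), (d,b), (e,a), (e,b), (f,a), (f,b).

9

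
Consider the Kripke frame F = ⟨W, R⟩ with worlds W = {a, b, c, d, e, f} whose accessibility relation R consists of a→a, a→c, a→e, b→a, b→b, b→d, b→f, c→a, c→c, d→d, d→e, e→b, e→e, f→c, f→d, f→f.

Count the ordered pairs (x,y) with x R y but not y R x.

Enumerating: (a,e), (b,a), (b,d), (b,f), (d,e), (e,b), (f,c), (f,d).

8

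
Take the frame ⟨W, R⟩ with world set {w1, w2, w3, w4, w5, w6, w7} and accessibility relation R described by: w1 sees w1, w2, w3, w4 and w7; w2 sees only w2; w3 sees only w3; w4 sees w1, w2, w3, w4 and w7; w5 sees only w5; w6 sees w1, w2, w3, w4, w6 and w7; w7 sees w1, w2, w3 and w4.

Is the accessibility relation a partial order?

No

Reflexive: no — w7 is not related to itself.
Transitive: no — w7 R w1 and w1 R w7, but not w7 R w7.
Antisymmetric: no — w1 R w4 and w4 R w1 with w1 ≠ w4.
So R is not a partial order.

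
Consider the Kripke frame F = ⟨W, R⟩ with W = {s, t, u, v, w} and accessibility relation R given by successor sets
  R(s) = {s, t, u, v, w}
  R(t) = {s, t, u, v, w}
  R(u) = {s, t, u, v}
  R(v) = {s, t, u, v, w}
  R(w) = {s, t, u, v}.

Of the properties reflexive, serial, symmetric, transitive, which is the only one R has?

serial

Reflexive: no — w is not related to itself.
Serial: yes — every world has a successor (e.g. s R s).
Symmetric: no — w R u but not u R w.
Transitive: no — u R s and s R w, but not u R w.
Only serial holds.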